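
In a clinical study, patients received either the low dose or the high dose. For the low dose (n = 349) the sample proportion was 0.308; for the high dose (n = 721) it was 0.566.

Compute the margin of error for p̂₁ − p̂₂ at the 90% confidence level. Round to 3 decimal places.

0.051

The two standard errors are √(0.3080×0.6920/349) = 0.02471 and √(0.5660×0.4340/721) = 0.01846.
Because the samples are independent, SE_diff = √(0.02471² + 0.01846²) = 0.03084.
Using z* = 1.645 for 90%, ME = 1.645 × 0.03084 = 0.05073.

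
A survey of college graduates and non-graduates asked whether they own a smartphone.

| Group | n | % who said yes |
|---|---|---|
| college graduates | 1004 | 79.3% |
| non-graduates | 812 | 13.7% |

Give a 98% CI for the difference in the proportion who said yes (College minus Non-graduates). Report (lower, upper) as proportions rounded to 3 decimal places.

SE₁ = √(p̂₁(1−p̂₁)/n₁) = √(0.7930·0.2070/1004) = 0.01279; SE₂ = √(0.1370·0.8630/812) = 0.01207.
Independent samples: SE of the difference = √(SE₁² + SE₂²) = √(0.0001635841 + 0.0001456849) = 0.01759.
z* for 98% confidence is 2.326, so the margin of error is 2.326 × 0.01759 = 0.04091.
Point estimate p̂₁ − p̂₂ = 0.7930 − 0.1370 = 0.6560.
0.6560 ± 0.04091 → (0.615, 0.697).

(0.615, 0.697)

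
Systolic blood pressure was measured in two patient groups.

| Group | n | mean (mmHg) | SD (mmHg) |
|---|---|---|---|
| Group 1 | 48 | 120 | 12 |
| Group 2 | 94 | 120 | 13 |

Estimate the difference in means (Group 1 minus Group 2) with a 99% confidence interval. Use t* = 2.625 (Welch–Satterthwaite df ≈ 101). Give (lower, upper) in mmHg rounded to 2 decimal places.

SE₁ = s₁/√n₁ = 12/√48 = 1.7321; SE₂ = 13/√94 = 1.3408.
Independent samples, unequal variances: SE_diff = √(SE₁² + SE₂²) = √(3.00017041 + 1.79774464) = 2.1904.
t* = 2.625, so margin of error = 2.625 × 2.1904 = 5.7498.
Difference in means = 120 − 120 = 0.0000.
0.0000 ± 5.7498 → (-5.75, 5.75).

(-5.75, 5.75)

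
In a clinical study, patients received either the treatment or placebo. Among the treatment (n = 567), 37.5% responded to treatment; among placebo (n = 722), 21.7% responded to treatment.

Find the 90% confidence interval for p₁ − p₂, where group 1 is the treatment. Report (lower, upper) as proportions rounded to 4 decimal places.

(0.1161, 0.1999)

The two standard errors are √(0.3750×0.6250/567) = 0.02033 and √(0.2170×0.7830/722) = 0.01534.
Because the samples are independent, SE_diff = √(0.02033² + 0.01534²) = 0.02547.
Using z* = 1.645 for 90%, ME = 1.645 × 0.02547 = 0.04190.
p̂₁ − p̂₂ = 0.1580; interval 0.1580 ± 0.04190 gives (0.1161, 0.1999).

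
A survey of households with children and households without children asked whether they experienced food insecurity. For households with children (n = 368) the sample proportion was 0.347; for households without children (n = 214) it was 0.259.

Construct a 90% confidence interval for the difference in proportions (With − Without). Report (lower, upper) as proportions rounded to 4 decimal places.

SE₁ = √(p̂₁(1−p̂₁)/n₁) = √(0.3470·0.6530/368) = 0.02481; SE₂ = √(0.2590·0.7410/214) = 0.02995.
Independent samples: SE of the difference = √(SE₁² + SE₂²) = √(0.0006155361 + 0.0008970025) = 0.03889.
z* for 90% confidence is 1.645, so the margin of error is 1.645 × 0.03889 = 0.06397.
Point estimate p̂₁ − p̂₂ = 0.3470 − 0.2590 = 0.0880.
0.0880 ± 0.06397 → (0.0240, 0.1520).

(0.0240, 0.1520)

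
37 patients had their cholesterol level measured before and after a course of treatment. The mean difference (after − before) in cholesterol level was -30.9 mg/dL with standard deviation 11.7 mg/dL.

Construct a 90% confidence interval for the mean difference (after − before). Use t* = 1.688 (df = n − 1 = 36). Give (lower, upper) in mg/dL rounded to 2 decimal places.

(-34.15, -27.65)

This is a matched-pairs design, so SE = s_d/√n = 11.7/√37 = 1.9235.
Margin = 1.688 × 1.9235 = 3.2469; the interval is -30.9 ± 3.2469 = (-34.15, -27.65).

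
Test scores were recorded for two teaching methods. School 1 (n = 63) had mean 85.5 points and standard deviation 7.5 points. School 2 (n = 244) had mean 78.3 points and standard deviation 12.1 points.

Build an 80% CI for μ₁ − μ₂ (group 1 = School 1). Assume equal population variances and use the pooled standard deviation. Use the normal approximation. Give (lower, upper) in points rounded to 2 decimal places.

(5.15, 9.25)

s_p = √[((n₁−1)s₁² + (n₂−1)s₂²)/(n₁+n₂−2)] = √[(62·7.5² + 243·12.1²)/305] = 11.3173.
SE = 11.3173·√(1/63 + 1/244) = 1.5994.
With z* = 1.282, margin = 1.282 × 1.5994 = 2.0504.
x̄₁ − x̄₂ = 85.5 − 78.3 = 7.2000; interval 7.2000 ± 2.0504 = (5.15, 9.25).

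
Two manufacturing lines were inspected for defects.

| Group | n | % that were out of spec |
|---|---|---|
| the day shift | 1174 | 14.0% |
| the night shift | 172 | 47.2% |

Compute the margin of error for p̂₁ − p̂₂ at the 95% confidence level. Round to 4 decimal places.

Each SE is √(p̂(1−p̂)/n): √(0.1400·0.8600/1174) = 0.01013 and √(0.4720·0.5280/172) = 0.03806.
SE(p̂₁ − p̂₂) = √(SE₁² + SE₂²) = √(0.0001026169 + 0.0014485636) = 0.03939, since the two samples are independent.
At 95% confidence z* = 1.960; margin = 1.960 × 0.03939 = 0.07720.

0.0772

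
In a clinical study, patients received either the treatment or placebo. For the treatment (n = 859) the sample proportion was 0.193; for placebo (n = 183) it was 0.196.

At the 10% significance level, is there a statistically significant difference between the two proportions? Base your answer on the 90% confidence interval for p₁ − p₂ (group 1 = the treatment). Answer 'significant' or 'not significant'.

SE₁ = √(p̂₁(1−p̂₁)/n₁) = √(0.1930·0.8070/859) = 0.01347; SE₂ = √(0.1960·0.8040/183) = 0.02934.
Independent samples: SE of the difference = √(SE₁² + SE₂²) = √(0.0001814409 + 0.0008608356) = 0.03228.
z* for 90% confidence is 1.645, so the margin of error is 1.645 × 0.03228 = 0.05310.
Point estimate p̂₁ − p̂₂ = 0.1930 − 0.1960 = -0.0030.
-0.0030 ± 0.05310 → (-0.05610, 0.05010).
The interval (-0.05610, 0.05010) contains 0, so the difference is not significant.

not significant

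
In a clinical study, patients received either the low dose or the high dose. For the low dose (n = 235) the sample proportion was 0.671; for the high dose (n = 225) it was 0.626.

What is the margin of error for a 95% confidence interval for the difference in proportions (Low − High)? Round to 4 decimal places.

0.0872

SE₁ = √(p̂₁(1−p̂₁)/n₁) = √(0.6710·0.3290/235) = 0.03065; SE₂ = √(0.6260·0.3740/225) = 0.03226.
Independent samples: SE of the difference = √(SE₁² + SE₂²) = √(0.0009394225 + 0.0010407076) = 0.04450.
z* for 95% confidence is 1.960, so the margin of error is 1.960 × 0.04450 = 0.08722.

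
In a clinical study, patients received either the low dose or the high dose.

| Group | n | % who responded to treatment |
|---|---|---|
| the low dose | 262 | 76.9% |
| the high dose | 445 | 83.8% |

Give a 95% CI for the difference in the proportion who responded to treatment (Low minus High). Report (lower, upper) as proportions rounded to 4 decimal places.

(-0.1305, -0.0075)

SE₁ = √(p̂₁(1−p̂₁)/n₁) = √(0.7690·0.2310/262) = 0.02604; SE₂ = √(0.8380·0.1620/445) = 0.01747.
Independent samples: SE of the difference = √(SE₁² + SE₂²) = √(0.0006780816 + 0.0003052009) = 0.03136.
z* for 95% confidence is 1.960, so the margin of error is 1.960 × 0.03136 = 0.06147.
Point estimate p̂₁ − p̂₂ = 0.7690 − 0.8380 = -0.0690.
-0.0690 ± 0.06147 → (-0.1305, -0.0075).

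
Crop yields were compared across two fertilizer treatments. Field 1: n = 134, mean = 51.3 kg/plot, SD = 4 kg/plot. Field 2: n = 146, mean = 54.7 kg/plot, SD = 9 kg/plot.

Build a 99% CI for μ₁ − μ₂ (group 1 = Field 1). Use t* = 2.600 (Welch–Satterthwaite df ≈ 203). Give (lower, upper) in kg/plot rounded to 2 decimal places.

SE₁ = s₁/√n₁ = 4/√134 = 0.3455; SE₂ = 9/√146 = 0.7448.
Independent samples, unequal variances: SE_diff = √(SE₁² + SE₂²) = √(0.11937025 + 0.55472704) = 0.8210.
t* = 2.600, so margin of error = 2.600 × 0.8210 = 2.1346.
Difference in means = 51.3 − 54.7 = -3.4000.
-3.4000 ± 2.1346 → (-5.53, -1.27).

(-5.53, -1.27)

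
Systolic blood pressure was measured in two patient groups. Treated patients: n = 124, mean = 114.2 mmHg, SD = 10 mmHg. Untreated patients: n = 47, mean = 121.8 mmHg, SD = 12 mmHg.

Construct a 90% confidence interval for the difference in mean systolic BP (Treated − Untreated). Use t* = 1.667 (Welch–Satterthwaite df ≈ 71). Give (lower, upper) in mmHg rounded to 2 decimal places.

(-10.88, -4.32)

SE₁ = s₁/√n₁ = 10/√124 = 0.8980; SE₂ = 12/√47 = 1.7504.
Independent samples, unequal variances: SE_diff = √(SE₁² + SE₂²) = √(0.806404 + 3.06390016) = 1.9673.
t* = 1.667, so margin of error = 1.667 × 1.9673 = 3.2795.
Difference in means = 114.2 − 121.8 = -7.6000.
-7.6000 ± 3.2795 → (-10.88, -4.32).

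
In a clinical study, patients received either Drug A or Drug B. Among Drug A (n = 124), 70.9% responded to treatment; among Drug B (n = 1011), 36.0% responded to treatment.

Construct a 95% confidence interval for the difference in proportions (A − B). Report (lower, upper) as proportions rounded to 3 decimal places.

The two standard errors are √(0.7090×0.2910/124) = 0.04079 and √(0.3600×0.6400/1011) = 0.01510.
Because the samples are independent, SE_diff = √(0.04079² + 0.01510²) = 0.04350.
Using z* = 1.960 for 95%, ME = 1.960 × 0.04350 = 0.08526.
p̂₁ − p̂₂ = 0.3490; interval 0.3490 ± 0.08526 gives (0.264, 0.434).

(0.264, 0.434)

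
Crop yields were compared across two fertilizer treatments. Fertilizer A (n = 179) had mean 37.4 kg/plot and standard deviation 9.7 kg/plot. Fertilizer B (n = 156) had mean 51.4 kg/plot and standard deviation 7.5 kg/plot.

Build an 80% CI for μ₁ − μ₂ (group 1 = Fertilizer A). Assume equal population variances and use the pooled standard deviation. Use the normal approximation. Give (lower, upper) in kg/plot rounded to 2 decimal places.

Pooled variance s_p² = [178·9.7² + 155·7.5²] / (179+156−2) = 76.4768, so s_p = 8.7451.
SE_diff = s_p·√(1/n₁ + 1/n₂) = 8.7451·√(1/179 + 1/156) = 0.9579.
z* = 1.282; margin = 1.282 × 0.9579 = 1.2280.
Difference = 37.4 − 51.4 = -14.0000.
-14.0000 ± 1.2280 → (-15.23, -12.77).

(-15.23, -12.77)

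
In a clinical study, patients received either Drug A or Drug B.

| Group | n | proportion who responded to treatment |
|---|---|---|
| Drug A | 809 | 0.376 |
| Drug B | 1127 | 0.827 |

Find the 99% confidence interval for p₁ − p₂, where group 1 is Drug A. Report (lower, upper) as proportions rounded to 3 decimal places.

(-0.504, -0.398)

The two standard errors are √(0.3760×0.6240/809) = 0.01703 and √(0.8270×0.1730/1127) = 0.01127.
Because the samples are independent, SE_diff = √(0.01703² + 0.01127²) = 0.02042.
Using z* = 2.576 for 99%, ME = 2.576 × 0.02042 = 0.05260.
p̂₁ − p̂₂ = -0.4510; interval -0.4510 ± 0.05260 gives (-0.504, -0.398).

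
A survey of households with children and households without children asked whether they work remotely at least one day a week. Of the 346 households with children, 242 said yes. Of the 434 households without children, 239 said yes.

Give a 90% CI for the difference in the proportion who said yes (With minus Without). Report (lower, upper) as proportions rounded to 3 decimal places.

Sample proportions: 242/346 = 0.6994, 239/434 = 0.5507.
Each SE is √(p̂(1−p̂)/n): √(0.6994·0.3006/346) = 0.02465 and √(0.5507·0.4493/434) = 0.02388.
SE(p̂₁ − p̂₂) = √(SE₁² + SE₂²) = √(0.0006076225 + 0.0005702544) = 0.03432, since the two samples are independent.
At 90% confidence z* = 1.645; margin = 1.645 × 0.03432 = 0.05646.
The difference is 0.6994 − 0.5507 = 0.1487, so the interval is 0.1487 ± 0.05646 = (0.092, 0.205).

(0.092, 0.205)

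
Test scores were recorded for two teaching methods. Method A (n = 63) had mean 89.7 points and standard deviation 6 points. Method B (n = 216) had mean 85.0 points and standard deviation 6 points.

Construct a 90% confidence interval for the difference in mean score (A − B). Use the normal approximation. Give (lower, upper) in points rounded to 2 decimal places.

SE₁ = s₁/√n₁ = 6/√63 = 0.7559; SE₂ = 6/√216 = 0.4082.
Independent samples, unequal variances: SE_diff = √(SE₁² + SE₂²) = √(0.57138481 + 0.16662724) = 0.8591.
z* = 1.645, so margin of error = 1.645 × 0.8591 = 1.4132.
Difference in means = 89.7 − 85.0 = 4.7000.
4.7000 ± 1.4132 → (3.29, 6.11).

(3.29, 6.11)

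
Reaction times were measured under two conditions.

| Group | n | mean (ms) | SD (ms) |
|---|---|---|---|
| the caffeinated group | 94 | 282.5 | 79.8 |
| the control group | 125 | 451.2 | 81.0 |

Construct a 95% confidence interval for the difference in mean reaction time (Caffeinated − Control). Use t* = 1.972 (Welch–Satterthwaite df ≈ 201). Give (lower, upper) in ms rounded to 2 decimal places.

SE₁ = s₁/√n₁ = 79.8/√94 = 8.2307; SE₂ = 81.0/√125 = 7.2449.
Independent samples, unequal variances: SE_diff = √(SE₁² + SE₂²) = √(67.74442249 + 52.48857601) = 10.9651.
t* = 1.972, so margin of error = 1.972 × 10.9651 = 21.6232.
Difference in means = 282.5 − 451.2 = -168.7000.
-168.7000 ± 21.6232 → (-190.32, -147.08).

(-190.32, -147.08)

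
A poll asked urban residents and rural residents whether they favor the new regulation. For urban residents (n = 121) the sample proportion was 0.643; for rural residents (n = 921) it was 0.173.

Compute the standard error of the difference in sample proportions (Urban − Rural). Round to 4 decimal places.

0.0453

The two standard errors are √(0.6430×0.3570/121) = 0.04356 and √(0.1730×0.8270/921) = 0.01246.
Because the samples are independent, SE_diff = √(0.04356² + 0.01246²) = 0.04531.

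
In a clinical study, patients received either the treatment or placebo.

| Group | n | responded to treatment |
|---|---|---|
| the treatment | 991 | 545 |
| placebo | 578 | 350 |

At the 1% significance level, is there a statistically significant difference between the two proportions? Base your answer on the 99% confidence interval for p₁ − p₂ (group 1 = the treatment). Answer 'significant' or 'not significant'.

First, p̂₁ = 545/991 = 0.5499; p̂₂ = 350/578 = 0.6055.
The two standard errors are √(0.5499×0.4501/991) = 0.01580 and √(0.6055×0.3945/578) = 0.02033.
Because the samples are independent, SE_diff = √(0.01580² + 0.02033²) = 0.02575.
Using z* = 2.576 for 99%, ME = 2.576 × 0.02575 = 0.06633.
p̂₁ − p̂₂ = -0.0556; interval -0.0556 ± 0.06633 gives (-0.12193, 0.01073).
The interval (-0.12193, 0.01073) contains 0, so the difference is not significant.

not significant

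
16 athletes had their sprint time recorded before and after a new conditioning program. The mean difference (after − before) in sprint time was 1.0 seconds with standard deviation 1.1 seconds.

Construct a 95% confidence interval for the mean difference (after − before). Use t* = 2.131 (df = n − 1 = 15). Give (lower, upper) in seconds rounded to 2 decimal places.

(0.41, 1.59)

This is a matched-pairs design, so SE = s_d/√n = 1.1/√16 = 0.2750.
Margin = 2.131 × 0.2750 = 0.5860; the interval is 1.0 ± 0.5860 = (0.41, 1.59).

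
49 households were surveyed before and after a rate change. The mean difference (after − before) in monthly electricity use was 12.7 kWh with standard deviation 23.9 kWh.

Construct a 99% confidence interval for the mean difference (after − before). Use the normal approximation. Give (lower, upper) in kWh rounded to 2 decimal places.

Paired design: SE = s_d/√n = 23.9/√49 = 3.4143.
z* = 2.576; margin of error = 2.576 × 3.4143 = 8.7952.
12.7 ± 8.7952 → (3.90, 21.50).

(3.90, 21.50)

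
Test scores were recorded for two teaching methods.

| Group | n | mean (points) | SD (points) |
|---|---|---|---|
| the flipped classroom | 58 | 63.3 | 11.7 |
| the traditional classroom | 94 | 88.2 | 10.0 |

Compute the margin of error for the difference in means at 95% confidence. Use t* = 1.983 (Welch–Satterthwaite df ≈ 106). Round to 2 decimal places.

Standard errors of each mean: 11.7/√58 = 1.5363 and 10.0/√94 = 1.0314.
SE(x̄₁ − x̄₂) = √(1.5363² + 1.0314²) = 1.8504 for independent samples with unequal variances.
With t* = 1.983, the margin is 1.983 × 1.8504 = 3.6693.

3.67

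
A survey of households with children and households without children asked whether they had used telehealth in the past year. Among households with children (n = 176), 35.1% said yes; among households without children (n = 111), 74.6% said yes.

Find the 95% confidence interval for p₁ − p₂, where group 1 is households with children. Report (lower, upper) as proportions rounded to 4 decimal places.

The two standard errors are √(0.3510×0.6490/176) = 0.03598 and √(0.7460×0.2540/111) = 0.04132.
Because the samples are independent, SE_diff = √(0.03598² + 0.04132²) = 0.05479.
Using z* = 1.960 for 95%, ME = 1.960 × 0.05479 = 0.10739.
p̂₁ − p̂₂ = -0.3950; interval -0.3950 ± 0.10739 gives (-0.5024, -0.2876).

(-0.5024, -0.2876)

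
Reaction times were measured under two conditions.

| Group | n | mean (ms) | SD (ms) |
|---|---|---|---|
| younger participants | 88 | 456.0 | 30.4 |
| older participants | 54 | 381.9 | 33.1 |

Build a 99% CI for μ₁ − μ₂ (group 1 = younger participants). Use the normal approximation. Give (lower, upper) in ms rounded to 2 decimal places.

(59.81, 88.39)

SE₁ = s₁/√n₁ = 30.4/√88 = 3.2407; SE₂ = 33.1/√54 = 4.5043.
Independent samples, unequal variances: SE_diff = √(SE₁² + SE₂²) = √(10.50213649 + 20.28871849) = 5.5490.
z* = 2.576, so margin of error = 2.576 × 5.5490 = 14.2942.
Difference in means = 456.0 − 381.9 = 74.1000.
74.1000 ± 14.2942 → (59.81, 88.39).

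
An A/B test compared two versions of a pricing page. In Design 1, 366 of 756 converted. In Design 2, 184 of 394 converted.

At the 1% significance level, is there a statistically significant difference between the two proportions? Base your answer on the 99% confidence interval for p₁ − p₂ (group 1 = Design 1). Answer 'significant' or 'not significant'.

not significant

Sample proportions: 366/756 = 0.4841, 184/394 = 0.4670.
Each SE is √(p̂(1−p̂)/n): √(0.4841·0.5159/756) = 0.01818 and √(0.4670·0.5330/394) = 0.02513.
SE(p̂₁ − p̂₂) = √(SE₁² + SE₂²) = √(0.0003305124 + 0.0006315169) = 0.03102, since the two samples are independent.
At 99% confidence z* = 2.576; margin = 2.576 × 0.03102 = 0.07991.
The difference is 0.4841 − 0.4670 = 0.0171, so the interval is 0.0171 ± 0.07991 = (-0.06281, 0.09701).
The interval (-0.06281, 0.09701) contains 0, so the difference is not significant.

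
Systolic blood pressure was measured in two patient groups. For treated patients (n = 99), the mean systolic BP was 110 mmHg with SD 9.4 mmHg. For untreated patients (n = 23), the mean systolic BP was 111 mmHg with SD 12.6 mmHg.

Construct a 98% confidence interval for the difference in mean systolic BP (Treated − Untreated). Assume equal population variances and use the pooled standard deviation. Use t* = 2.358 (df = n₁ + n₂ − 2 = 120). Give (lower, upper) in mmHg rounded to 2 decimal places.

Pooled variance s_p² = [98·9.4² + 22·12.6²] / (99+23−2) = 101.2667, so s_p = 10.0631.
SE_diff = s_p·√(1/n₁ + 1/n₂) = 10.0631·√(1/99 + 1/23) = 2.3293.
t* = 2.358; margin = 2.358 × 2.3293 = 5.4925.
Difference = 110 − 111 = -1.0000.
-1.0000 ± 5.4925 → (-6.49, 4.49).

(-6.49, 4.49)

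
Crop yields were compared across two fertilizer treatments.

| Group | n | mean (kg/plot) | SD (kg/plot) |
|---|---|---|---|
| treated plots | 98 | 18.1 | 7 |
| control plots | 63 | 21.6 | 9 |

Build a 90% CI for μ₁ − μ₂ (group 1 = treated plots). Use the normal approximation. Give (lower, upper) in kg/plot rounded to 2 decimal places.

Standard errors of each mean: 7/√98 = 0.7071 and 9/√63 = 1.1339.
SE(x̄₁ − x̄₂) = √(0.7071² + 1.1339²) = 1.3363 for independent samples with unequal variances.
With z* = 1.645, the margin is 1.645 × 1.3363 = 2.1982.
x̄₁ − x̄₂ = 18.1 − 21.6 = -3.5000; the interval is -3.5000 ± 2.1982 = (-5.70, -1.30).

(-5.70, -1.30)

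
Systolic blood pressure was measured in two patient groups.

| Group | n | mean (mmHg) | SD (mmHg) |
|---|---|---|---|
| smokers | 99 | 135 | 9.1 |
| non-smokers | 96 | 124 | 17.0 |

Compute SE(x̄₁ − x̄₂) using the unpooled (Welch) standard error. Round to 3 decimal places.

SE₁ = s₁/√n₁ = 9.1/√99 = 0.9146; SE₂ = 17.0/√96 = 1.7351.
Independent samples, unequal variances: SE_diff = √(SE₁² + SE₂²) = √(0.83649316 + 3.01057201) = 1.9614.

1.961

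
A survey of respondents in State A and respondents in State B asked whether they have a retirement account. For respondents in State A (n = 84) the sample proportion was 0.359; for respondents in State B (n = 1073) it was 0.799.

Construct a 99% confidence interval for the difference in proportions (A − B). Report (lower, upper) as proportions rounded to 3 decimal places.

Each SE is √(p̂(1−p̂)/n): √(0.3590·0.6410/84) = 0.05234 and √(0.7990·0.2010/1073) = 0.01223.
SE(p̂₁ − p̂₂) = √(SE₁² + SE₂²) = √(0.0027394756 + 0.0001495729) = 0.05375, since the two samples are independent.
At 99% confidence z* = 2.576; margin = 2.576 × 0.05375 = 0.13846.
The difference is 0.3590 − 0.7990 = -0.4400, so the interval is -0.4400 ± 0.13846 = (-0.578, -0.302).

(-0.578, -0.302)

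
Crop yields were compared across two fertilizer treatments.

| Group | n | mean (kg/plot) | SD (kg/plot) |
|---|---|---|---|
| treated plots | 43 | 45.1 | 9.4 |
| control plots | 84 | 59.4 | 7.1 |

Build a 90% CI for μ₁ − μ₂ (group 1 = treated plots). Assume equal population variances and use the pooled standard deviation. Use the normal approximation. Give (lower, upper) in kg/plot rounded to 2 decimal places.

Pooled variance s_p² = [42·9.4² + 83·7.1²] / (43+84−2) = 63.1612, so s_p = 7.9474.
SE_diff = s_p·√(1/n₁ + 1/n₂) = 7.9474·√(1/43 + 1/84) = 1.4902.
z* = 1.645; margin = 1.645 × 1.4902 = 2.4514.
Difference = 45.1 − 59.4 = -14.3000.
-14.3000 ± 2.4514 → (-16.75, -11.85).

(-16.75, -11.85)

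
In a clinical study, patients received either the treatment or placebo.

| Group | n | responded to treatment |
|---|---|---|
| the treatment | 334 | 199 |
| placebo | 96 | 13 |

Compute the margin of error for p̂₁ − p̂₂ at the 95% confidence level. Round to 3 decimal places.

Sample proportions: 199/334 = 0.5958, 13/96 = 0.1354.
Each SE is √(p̂(1−p̂)/n): √(0.5958·0.4042/334) = 0.02685 and √(0.1354·0.8646/96) = 0.03492.
SE(p̂₁ − p̂₂) = √(SE₁² + SE₂²) = √(0.0007209225 + 0.0012194064) = 0.04405, since the two samples are independent.
At 95% confidence z* = 1.960; margin = 1.960 × 0.04405 = 0.08634.

0.086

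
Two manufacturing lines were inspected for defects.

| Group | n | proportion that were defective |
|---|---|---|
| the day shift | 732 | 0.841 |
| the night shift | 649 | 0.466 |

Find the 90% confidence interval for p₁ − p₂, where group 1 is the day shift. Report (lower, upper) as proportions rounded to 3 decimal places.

(0.336, 0.414)

The two standard errors are √(0.8410×0.1590/732) = 0.01352 and √(0.4660×0.5340/649) = 0.01958.
Because the samples are independent, SE_diff = √(0.01352² + 0.01958²) = 0.02379.
Using z* = 1.645 for 90%, ME = 1.645 × 0.02379 = 0.03913.
p̂₁ − p̂₂ = 0.3750; interval 0.3750 ± 0.03913 gives (0.336, 0.414).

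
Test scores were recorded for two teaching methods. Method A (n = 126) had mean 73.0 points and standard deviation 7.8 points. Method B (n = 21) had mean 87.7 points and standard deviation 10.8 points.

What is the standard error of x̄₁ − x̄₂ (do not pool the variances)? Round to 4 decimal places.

2.4571

Per-group SEs: s₁/√n₁ = 7.8/√126 = 0.6949, s₂/√n₂ = 10.8/√21 = 2.3568.
Unpooled SE of the difference: √(0.48288601 + 5.55450624) = 2.4571.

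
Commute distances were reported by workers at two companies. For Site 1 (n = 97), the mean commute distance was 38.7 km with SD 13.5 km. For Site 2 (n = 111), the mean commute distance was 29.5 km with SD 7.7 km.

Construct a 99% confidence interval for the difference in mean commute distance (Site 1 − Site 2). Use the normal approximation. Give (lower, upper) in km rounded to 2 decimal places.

SE₁ = s₁/√n₁ = 13.5/√97 = 1.3707; SE₂ = 7.7/√111 = 0.7309.
Independent samples, unequal variances: SE_diff = √(SE₁² + SE₂²) = √(1.87881849 + 0.53421481) = 1.5534.
z* = 2.576, so margin of error = 2.576 × 1.5534 = 4.0016.
Difference in means = 38.7 − 29.5 = 9.2000.
9.2000 ± 4.0016 → (5.20, 13.20).

(5.20, 13.20)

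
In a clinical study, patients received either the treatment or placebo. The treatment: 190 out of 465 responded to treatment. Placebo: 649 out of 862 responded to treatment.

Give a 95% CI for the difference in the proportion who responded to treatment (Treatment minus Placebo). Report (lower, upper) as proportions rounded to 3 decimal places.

(-0.397, -0.291)

Sample proportions: 190/465 = 0.4086, 649/862 = 0.7529.
Each SE is √(p̂(1−p̂)/n): √(0.4086·0.5914/465) = 0.02280 and √(0.7529·0.2471/862) = 0.01469.
SE(p̂₁ − p̂₂) = √(SE₁² + SE₂²) = √(0.00051984 + 0.0002157961) = 0.02712, since the two samples are independent.
At 95% confidence z* = 1.960; margin = 1.960 × 0.02712 = 0.05316.
The difference is 0.4086 − 0.7529 = -0.3443, so the interval is -0.3443 ± 0.05316 = (-0.397, -0.291).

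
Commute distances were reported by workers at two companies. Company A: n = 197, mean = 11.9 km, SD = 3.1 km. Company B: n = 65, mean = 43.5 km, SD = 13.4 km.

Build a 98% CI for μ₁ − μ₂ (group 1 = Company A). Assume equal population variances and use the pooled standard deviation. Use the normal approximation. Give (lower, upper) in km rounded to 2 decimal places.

(-33.99, -29.21)

s_p = √[((n₁−1)s₁² + (n₂−1)s₂²)/(n₁+n₂−2)] = √[(196·3.1² + 64·13.4²)/260] = 7.1724.
SE = 7.1724·√(1/197 + 1/65) = 1.0259.
With z* = 2.326, margin = 2.326 × 1.0259 = 2.3862.
x̄₁ − x̄₂ = 11.9 − 43.5 = -31.6000; interval -31.6000 ± 2.3862 = (-33.99, -29.21).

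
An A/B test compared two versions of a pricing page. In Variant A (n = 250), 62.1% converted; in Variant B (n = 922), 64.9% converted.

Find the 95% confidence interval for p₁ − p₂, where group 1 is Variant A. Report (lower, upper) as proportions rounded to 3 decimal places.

(-0.096, 0.040)

SE₁ = √(p̂₁(1−p̂₁)/n₁) = √(0.6210·0.3790/250) = 0.03068; SE₂ = √(0.6490·0.3510/922) = 0.01572.
Independent samples: SE of the difference = √(SE₁² + SE₂²) = √(0.0009412624 + 0.0002471184) = 0.03447.
z* for 95% confidence is 1.960, so the margin of error is 1.960 × 0.03447 = 0.06756.
Point estimate p̂₁ − p̂₂ = 0.6210 − 0.6490 = -0.0280.
-0.0280 ± 0.06756 → (-0.096, 0.040).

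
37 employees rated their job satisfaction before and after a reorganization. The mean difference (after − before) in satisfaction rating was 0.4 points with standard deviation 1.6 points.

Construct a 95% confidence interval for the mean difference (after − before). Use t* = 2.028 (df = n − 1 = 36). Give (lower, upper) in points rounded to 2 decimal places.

(-0.13, 0.93)

Paired design: SE = s_d/√n = 1.6/√37 = 0.2630.
t* = 2.028; margin of error = 2.028 × 0.2630 = 0.5334.
0.4 ± 0.5334 → (-0.13, 0.93).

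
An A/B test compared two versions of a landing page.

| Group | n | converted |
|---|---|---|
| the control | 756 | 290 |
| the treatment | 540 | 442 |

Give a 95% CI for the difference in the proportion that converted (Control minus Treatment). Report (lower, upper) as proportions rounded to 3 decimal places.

Sample proportions: 290/756 = 0.3836, 442/540 = 0.8185.
Each SE is √(p̂(1−p̂)/n): √(0.3836·0.6164/756) = 0.01769 and √(0.8185·0.1815/540) = 0.01659.
SE(p̂₁ − p̂₂) = √(SE₁² + SE₂²) = √(0.0003129361 + 0.0002752281) = 0.02425, since the two samples are independent.
At 95% confidence z* = 1.960; margin = 1.960 × 0.02425 = 0.04753.
The difference is 0.3836 − 0.8185 = -0.4349, so the interval is -0.4349 ± 0.04753 = (-0.482, -0.387).

(-0.482, -0.387)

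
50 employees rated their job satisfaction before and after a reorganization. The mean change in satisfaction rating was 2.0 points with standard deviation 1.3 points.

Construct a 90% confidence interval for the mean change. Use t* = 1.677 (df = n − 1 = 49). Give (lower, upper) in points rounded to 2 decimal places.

(1.69, 2.31)

Paired design: SE = s_d/√n = 1.3/√50 = 0.1838.
t* = 1.677; margin of error = 1.677 × 0.1838 = 0.3082.
2.0 ± 0.3082 → (1.69, 2.31).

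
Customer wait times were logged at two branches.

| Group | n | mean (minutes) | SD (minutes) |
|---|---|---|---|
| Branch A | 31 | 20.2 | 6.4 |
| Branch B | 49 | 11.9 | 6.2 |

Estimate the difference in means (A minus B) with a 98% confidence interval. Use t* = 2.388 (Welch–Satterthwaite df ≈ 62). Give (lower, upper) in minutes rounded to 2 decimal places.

Per-group SEs: s₁/√n₁ = 6.4/√31 = 1.1495, s₂/√n₂ = 6.2/√49 = 0.8857.
Unpooled SE of the difference: √(1.32135025 + 0.78446449) = 1.4511.
Margin of error = t* · SE = 2.388 × 1.4511 = 3.4652.
x̄₁ − x̄₂ = 20.2 − 11.9 = 8.3000.
CI: 8.3000 ± 3.4652 = (4.83, 11.77).

(4.83, 11.77)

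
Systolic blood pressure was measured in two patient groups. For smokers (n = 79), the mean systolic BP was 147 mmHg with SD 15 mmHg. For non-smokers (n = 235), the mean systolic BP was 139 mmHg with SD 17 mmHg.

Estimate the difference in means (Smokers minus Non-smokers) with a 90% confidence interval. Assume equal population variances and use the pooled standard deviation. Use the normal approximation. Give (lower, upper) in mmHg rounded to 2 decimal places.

Pooled variance s_p² = [78·15² + 234·17²] / (79+235−2) = 273.0000, so s_p = 16.5227.
SE_diff = s_p·√(1/n₁ + 1/n₂) = 16.5227·√(1/79 + 1/235) = 2.1488.
z* = 1.645; margin = 1.645 × 2.1488 = 3.5348.
Difference = 147 − 139 = 8.0000.
8.0000 ± 3.5348 → (4.47, 11.53).

(4.47, 11.53)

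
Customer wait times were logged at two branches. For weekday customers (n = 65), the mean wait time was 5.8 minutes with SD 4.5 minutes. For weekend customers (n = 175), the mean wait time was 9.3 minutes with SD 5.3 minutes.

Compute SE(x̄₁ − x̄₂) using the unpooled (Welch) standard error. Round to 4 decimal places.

0.6871

SE₁ = s₁/√n₁ = 4.5/√65 = 0.5582; SE₂ = 5.3/√175 = 0.4006.
Independent samples, unequal variances: SE_diff = √(SE₁² + SE₂²) = √(0.31158724 + 0.16048036) = 0.6871.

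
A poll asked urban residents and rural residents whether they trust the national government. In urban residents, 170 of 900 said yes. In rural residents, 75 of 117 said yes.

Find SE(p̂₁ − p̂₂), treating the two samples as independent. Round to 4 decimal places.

p̂₁ = 170/900 = 0.1889 and p̂₂ = 75/117 = 0.6410.
SE₁ = √(p̂₁(1−p̂₁)/n₁) = √(0.1889·0.8111/900) = 0.01305; SE₂ = √(0.6410·0.3590/117) = 0.04435.
Independent samples: SE of the difference = √(SE₁² + SE₂²) = √(0.0001703025 + 0.0019669225) = 0.04623.

0.0462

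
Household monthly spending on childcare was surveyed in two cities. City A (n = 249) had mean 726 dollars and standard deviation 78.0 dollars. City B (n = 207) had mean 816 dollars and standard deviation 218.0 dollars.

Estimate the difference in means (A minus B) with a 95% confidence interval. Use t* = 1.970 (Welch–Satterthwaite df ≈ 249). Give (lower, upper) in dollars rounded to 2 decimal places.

(-121.40, -58.60)

Standard errors of each mean: 78.0/√249 = 4.9430 and 218.0/√207 = 15.1520.
SE(x̄₁ − x̄₂) = √(4.9430² + 15.1520²) = 15.9379 for independent samples with unequal variances.
With t* = 1.970, the margin is 1.970 × 15.9379 = 31.3977.
x̄₁ − x̄₂ = 726 − 816 = -90.0000; the interval is -90.0000 ± 31.3977 = (-121.40, -58.60).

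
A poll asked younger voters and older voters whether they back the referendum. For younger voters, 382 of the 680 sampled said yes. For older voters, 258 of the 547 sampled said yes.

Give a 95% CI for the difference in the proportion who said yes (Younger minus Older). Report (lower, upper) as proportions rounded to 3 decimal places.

p̂₁ = 382/680 = 0.5618 and p̂₂ = 258/547 = 0.4717.
SE₁ = √(p̂₁(1−p̂₁)/n₁) = √(0.5618·0.4382/680) = 0.01903; SE₂ = √(0.4717·0.5283/547) = 0.02134.
Independent samples: SE of the difference = √(SE₁² + SE₂²) = √(0.0003621409 + 0.0004553956) = 0.02859.
z* for 95% confidence is 1.960, so the margin of error is 1.960 × 0.02859 = 0.05604.
Point estimate p̂₁ − p̂₂ = 0.5618 − 0.4717 = 0.0901.
0.0901 ± 0.05604 → (0.034, 0.146).

(0.034, 0.146)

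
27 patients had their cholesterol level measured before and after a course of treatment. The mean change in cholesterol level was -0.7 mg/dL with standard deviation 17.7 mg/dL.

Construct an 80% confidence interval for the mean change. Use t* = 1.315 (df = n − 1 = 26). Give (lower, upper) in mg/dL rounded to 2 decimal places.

This is a matched-pairs design, so SE = s_d/√n = 17.7/√27 = 3.4064.
Margin = 1.315 × 3.4064 = 4.4794; the interval is -0.7 ± 4.4794 = (-5.18, 3.78).

(-5.18, 3.78)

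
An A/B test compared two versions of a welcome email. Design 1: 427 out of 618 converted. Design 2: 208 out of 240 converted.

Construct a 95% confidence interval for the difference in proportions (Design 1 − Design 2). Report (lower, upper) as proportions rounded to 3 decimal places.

p̂₁ = 427/618 = 0.6909 and p̂₂ = 208/240 = 0.8667.
SE₁ = √(p̂₁(1−p̂₁)/n₁) = √(0.6909·0.3091/618) = 0.01859; SE₂ = √(0.8667·0.1333/240) = 0.02194.
Independent samples: SE of the difference = √(SE₁² + SE₂²) = √(0.0003455881 + 0.0004813636) = 0.02876.
z* for 95% confidence is 1.960, so the margin of error is 1.960 × 0.02876 = 0.05637.
Point estimate p̂₁ − p̂₂ = 0.6909 − 0.8667 = -0.1758.
-0.1758 ± 0.05637 → (-0.232, -0.119).

(-0.232, -0.119)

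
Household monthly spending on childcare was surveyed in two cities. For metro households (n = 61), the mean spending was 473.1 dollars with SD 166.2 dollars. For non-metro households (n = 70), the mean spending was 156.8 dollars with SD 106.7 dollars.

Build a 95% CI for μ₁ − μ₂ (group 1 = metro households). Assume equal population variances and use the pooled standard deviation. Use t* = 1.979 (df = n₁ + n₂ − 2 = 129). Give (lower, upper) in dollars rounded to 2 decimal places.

(268.60, 364.00)

Pooled variance s_p² = [60·166.2² + 69·106.7²] / (61+70−2) = 18937.2388, so s_p = 137.6126.
SE_diff = s_p·√(1/n₁ + 1/n₂) = 137.6126·√(1/61 + 1/70) = 24.1035.
t* = 1.979; margin = 1.979 × 24.1035 = 47.7008.
Difference = 473.1 − 156.8 = 316.3000.
316.3000 ± 47.7008 → (268.60, 364.00).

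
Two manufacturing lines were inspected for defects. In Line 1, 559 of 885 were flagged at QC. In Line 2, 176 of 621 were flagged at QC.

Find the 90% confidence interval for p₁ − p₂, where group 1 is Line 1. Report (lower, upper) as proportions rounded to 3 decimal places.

p̂₁ = 559/885 = 0.6316 and p̂₂ = 176/621 = 0.2834.
SE₁ = √(p̂₁(1−p̂₁)/n₁) = √(0.6316·0.3684/885) = 0.01621; SE₂ = √(0.2834·0.7166/621) = 0.01808.
Independent samples: SE of the difference = √(SE₁² + SE₂²) = √(0.0002627641 + 0.0003268864) = 0.02428.
z* for 90% confidence is 1.645, so the margin of error is 1.645 × 0.02428 = 0.03994.
Point estimate p̂₁ − p̂₂ = 0.6316 − 0.2834 = 0.3482.
0.3482 ± 0.03994 → (0.308, 0.388).

(0.308, 0.388)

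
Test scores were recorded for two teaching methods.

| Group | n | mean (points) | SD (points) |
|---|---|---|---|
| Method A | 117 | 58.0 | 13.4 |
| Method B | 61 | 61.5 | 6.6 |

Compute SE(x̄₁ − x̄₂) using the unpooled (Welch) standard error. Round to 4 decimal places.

1.4996

SE₁ = s₁/√n₁ = 13.4/√117 = 1.2388; SE₂ = 6.6/√61 = 0.8450.
Independent samples, unequal variances: SE_diff = √(SE₁² + SE₂²) = √(1.53462544 + 0.714025) = 1.4996.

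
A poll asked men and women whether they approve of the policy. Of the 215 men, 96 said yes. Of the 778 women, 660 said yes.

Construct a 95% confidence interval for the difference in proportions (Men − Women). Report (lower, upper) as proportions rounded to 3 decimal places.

p̂₁ = 96/215 = 0.4465 and p̂₂ = 660/778 = 0.8483.
SE₁ = √(p̂₁(1−p̂₁)/n₁) = √(0.4465·0.5535/215) = 0.03390; SE₂ = √(0.8483·0.1517/778) = 0.01286.
Independent samples: SE of the difference = √(SE₁² + SE₂²) = √(0.00114921 + 0.0001653796) = 0.03626.
z* for 95% confidence is 1.960, so the margin of error is 1.960 × 0.03626 = 0.07107.
Point estimate p̂₁ − p̂₂ = 0.4465 − 0.8483 = -0.4018.
-0.4018 ± 0.07107 → (-0.473, -0.331).

(-0.473, -0.331)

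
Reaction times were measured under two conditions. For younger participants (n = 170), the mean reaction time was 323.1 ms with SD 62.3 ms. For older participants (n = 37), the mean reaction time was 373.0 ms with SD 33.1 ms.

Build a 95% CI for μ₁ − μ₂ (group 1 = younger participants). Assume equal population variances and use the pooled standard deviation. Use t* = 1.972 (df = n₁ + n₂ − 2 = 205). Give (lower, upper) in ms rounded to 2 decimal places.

Pooled variance s_p² = [169·62.3² + 36·33.1²] / (170+37−2) = 3392.0974, so s_p = 58.2417.
SE_diff = s_p·√(1/n₁ + 1/n₂) = 58.2417·√(1/170 + 1/37) = 10.5656.
t* = 1.972; margin = 1.972 × 10.5656 = 20.8354.
Difference = 323.1 − 373.0 = -49.9000.
-49.9000 ± 20.8354 → (-70.74, -29.06).

(-70.74, -29.06)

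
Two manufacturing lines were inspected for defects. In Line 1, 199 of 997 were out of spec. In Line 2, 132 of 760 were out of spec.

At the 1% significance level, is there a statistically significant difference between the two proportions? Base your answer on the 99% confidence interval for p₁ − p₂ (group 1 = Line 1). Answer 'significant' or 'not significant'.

not significant

First, p̂₁ = 199/997 = 0.1996; p̂₂ = 132/760 = 0.1737.
The two standard errors are √(0.1996×0.8004/997) = 0.01266 and √(0.1737×0.8263/760) = 0.01374.
Because the samples are independent, SE_diff = √(0.01266² + 0.01374²) = 0.01868.
Using z* = 2.576 for 99%, ME = 2.576 × 0.01868 = 0.04812.
p̂₁ − p̂₂ = 0.0259; interval 0.0259 ± 0.04812 gives (-0.02222, 0.07402).
The interval (-0.02222, 0.07402) contains 0, so the difference is not significant.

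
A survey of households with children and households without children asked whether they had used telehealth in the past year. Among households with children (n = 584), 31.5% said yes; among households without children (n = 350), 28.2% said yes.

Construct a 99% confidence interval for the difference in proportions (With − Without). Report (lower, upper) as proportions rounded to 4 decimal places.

(-0.0463, 0.1123)

SE₁ = √(p̂₁(1−p̂₁)/n₁) = √(0.3150·0.6850/584) = 0.01922; SE₂ = √(0.2820·0.7180/350) = 0.02405.
Independent samples: SE of the difference = √(SE₁² + SE₂²) = √(0.0003694084 + 0.0005784025) = 0.03079.
z* for 99% confidence is 2.576, so the margin of error is 2.576 × 0.03079 = 0.07932.
Point estimate p̂₁ − p̂₂ = 0.3150 − 0.2820 = 0.0330.
0.0330 ± 0.07932 → (-0.0463, 0.1123).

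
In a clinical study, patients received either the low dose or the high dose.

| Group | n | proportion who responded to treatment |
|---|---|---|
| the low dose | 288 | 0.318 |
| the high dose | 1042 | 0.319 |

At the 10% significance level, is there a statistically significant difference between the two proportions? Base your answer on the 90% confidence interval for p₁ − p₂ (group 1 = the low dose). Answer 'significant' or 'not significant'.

not significant

The two standard errors are √(0.3180×0.6820/288) = 0.02744 and √(0.3190×0.6810/1042) = 0.01444.
Because the samples are independent, SE_diff = √(0.02744² + 0.01444²) = 0.03101.
Using z* = 1.645 for 90%, ME = 1.645 × 0.03101 = 0.05101.
p̂₁ − p̂₂ = -0.0010; interval -0.0010 ± 0.05101 gives (-0.05201, 0.05001).
The interval (-0.05201, 0.05001) contains 0, so the difference is not significant.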